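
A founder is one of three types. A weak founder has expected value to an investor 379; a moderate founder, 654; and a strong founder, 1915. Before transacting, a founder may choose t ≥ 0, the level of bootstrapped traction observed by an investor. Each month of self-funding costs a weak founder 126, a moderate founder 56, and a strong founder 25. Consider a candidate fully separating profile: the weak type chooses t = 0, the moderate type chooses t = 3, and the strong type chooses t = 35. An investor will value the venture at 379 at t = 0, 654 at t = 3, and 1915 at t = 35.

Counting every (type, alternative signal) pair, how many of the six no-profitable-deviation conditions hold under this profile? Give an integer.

Strong (own payoff 1915 − 25×35 = 1040): to t=0 gives 379 → no gain ✓; to t=3 gives 654 − 25×3 = 579 → no gain ✓.
Weak (own payoff 379): to t=3 gives 654 − 126×3 = 276 → no gain ✓; to t=35 gives 1915 − 126×35 = -2495 → no gain ✓.
Moderate (own payoff 654 − 56×3 = 486): to t=0 gives 379 → no gain ✓; to t=35 gives 1915 − 56×35 = -45 → no gain ✓.
6 of the 6 constraints hold; this profile is a separating equilibrium.

6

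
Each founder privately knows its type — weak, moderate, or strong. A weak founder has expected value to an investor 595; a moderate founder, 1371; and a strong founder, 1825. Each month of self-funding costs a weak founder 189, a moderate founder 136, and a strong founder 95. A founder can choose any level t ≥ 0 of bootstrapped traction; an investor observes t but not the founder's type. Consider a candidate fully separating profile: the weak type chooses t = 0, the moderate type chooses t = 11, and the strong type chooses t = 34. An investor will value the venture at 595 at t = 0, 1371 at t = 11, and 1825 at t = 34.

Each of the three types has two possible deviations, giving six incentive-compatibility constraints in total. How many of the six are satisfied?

Strong (own payoff 1825 − 95×34 = -1405): to t=0 gives 595 → profitable ✗; to t=11 gives 1371 − 95×11 = 326 → profitable ✗.
Moderate (own payoff 1371 − 136×11 = -125): to t=0 gives 595 → profitable ✗; to t=34 gives 1825 − 136×34 = -2799 → no gain ✓.
Weak (own payoff 595): to t=11 gives 1371 − 189×11 = -708 → no gain ✓; to t=34 gives 1825 − 189×34 = -4601 → no gain ✓.
3 of the 6 constraints hold; not an equilibrium.

3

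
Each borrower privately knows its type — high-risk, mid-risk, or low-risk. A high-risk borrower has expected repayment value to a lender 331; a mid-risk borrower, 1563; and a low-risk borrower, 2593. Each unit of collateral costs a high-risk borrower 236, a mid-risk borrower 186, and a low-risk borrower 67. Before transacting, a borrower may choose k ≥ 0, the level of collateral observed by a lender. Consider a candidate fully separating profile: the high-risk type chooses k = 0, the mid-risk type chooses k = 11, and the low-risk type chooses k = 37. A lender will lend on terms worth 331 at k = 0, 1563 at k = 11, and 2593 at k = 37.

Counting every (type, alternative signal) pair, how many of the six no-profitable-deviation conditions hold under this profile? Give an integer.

High-risk (own payoff 331): to k=11 gives 1563 − 236×11 = -1033 → no gain ✓; to k=37 gives 2593 − 236×37 = -6139 → no gain ✓.
Mid-risk (own payoff 1563 − 186×11 = -483): to k=0 gives 331 → profitable ✗; to k=37 gives 2593 − 186×37 = -4289 → no gain ✓.
Low-risk (own payoff 2593 − 67×37 = 114): to k=0 gives 331 → profitable ✗; to k=11 gives 1563 − 67×11 = 826 → profitable ✗.
3 of the 6 constraints hold; not an equilibrium.

3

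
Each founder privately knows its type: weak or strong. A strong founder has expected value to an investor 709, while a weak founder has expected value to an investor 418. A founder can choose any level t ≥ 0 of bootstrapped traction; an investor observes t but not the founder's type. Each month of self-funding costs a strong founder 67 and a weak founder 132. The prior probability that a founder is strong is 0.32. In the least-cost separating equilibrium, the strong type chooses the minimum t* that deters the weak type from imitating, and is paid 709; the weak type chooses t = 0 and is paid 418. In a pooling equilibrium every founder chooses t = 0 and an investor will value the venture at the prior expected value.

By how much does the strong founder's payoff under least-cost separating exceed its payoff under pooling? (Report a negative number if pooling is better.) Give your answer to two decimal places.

Least-cost separating signal: t* solves 418 = 709 − 132·t*, so t* = (709 − 418)/132 ≈ 2.2045.
Strong type's separating payoff: 709 − 67 × t* = 709 − 67 × (709 − 418)/132 = 709 − 19497/132 ≈ 561.2955.
Pooling payoff: 0.32 × 709 + 0.68 × 418 = 511.12.
Difference: 561.2955 − 511.12 = 50.1755, i.e. 50.18 to two decimal places.
The strong type prefers to separate.

50.18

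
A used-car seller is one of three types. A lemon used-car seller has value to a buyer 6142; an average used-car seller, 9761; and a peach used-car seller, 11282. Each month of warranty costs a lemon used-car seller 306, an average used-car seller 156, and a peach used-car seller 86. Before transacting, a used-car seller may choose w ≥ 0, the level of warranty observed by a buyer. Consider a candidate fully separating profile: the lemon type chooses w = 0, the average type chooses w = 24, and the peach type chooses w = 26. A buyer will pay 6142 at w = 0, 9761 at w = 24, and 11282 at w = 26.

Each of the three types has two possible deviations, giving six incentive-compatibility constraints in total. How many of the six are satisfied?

Peach (own payoff 11282 − 86×26 = 9046): to w=0 gives 6142 → no gain ✓; to w=24 gives 9761 − 86×24 = 7697 → no gain ✓.
Lemon (own payoff 6142): to w=24 gives 9761 − 306×24 = 2417 → no gain ✓; to w=26 gives 11282 − 306×26 = 3326 → no gain ✓.
Average (own payoff 9761 − 156×24 = 6017): to w=0 gives 6142 → profitable ✗; to w=26 gives 11282 − 156×26 = 7226 → profitable ✗.
4 of the 6 constraints hold; not an equilibrium.

4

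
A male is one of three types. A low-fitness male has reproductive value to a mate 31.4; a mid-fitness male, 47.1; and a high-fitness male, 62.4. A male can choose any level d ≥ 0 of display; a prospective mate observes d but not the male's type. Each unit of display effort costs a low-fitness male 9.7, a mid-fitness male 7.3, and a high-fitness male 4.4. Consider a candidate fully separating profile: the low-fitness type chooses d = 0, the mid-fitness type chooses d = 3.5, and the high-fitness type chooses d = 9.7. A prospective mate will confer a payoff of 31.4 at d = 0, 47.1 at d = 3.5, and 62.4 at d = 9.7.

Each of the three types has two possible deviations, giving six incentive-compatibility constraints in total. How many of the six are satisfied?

Low-fitness (own payoff 31.4): to d=3.5 gives 47.1 − 9.7×3.5 = 13.15 → no gain ✓; to d=9.7 gives 62.4 − 9.7×9.7 = -31.69 → no gain ✓.
High-fitness (own payoff 62.4 − 4.4×9.7 = 19.72): to d=0 gives 31.4 → profitable ✗; to d=3.5 gives 47.1 − 4.4×3.5 = 31.7 → profitable ✗.
Mid-fitness (own payoff 47.1 − 7.3×3.5 = 21.55): to d=0 gives 31.4 → profitable ✗; to d=9.7 gives 62.4 − 7.3×9.7 = -8.41 → no gain ✓.
3 of the 6 constraints hold; not an equilibrium.

3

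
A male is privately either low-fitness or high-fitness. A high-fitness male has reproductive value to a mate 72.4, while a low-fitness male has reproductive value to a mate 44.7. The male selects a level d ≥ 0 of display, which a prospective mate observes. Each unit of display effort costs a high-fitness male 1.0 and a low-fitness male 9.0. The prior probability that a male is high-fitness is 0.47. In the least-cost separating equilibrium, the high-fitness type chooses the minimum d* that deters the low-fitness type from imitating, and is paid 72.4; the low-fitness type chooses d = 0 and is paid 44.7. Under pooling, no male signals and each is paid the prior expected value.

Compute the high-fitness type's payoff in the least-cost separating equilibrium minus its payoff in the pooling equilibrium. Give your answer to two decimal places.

Least-cost separating signal: d* solves 44.7 = 72.4 − 9.0·d*, so d* = (72.4 − 44.7)/9.0 ≈ 3.0778.
High-fitness type's separating payoff: 72.4 − 1.0 × d* = 72.4 − 1.0 × (72.4 − 44.7)/9.0 = 72.4 − 27.7/9.0 ≈ 69.3222.
Pooling payoff: 0.47 × 72.4 + 0.53 × 44.7 = 57.719.
Difference: 69.3222 − 57.719 = 11.6032, i.e. 11.60 to two decimal places.
The high-fitness type prefers to separate.

11.60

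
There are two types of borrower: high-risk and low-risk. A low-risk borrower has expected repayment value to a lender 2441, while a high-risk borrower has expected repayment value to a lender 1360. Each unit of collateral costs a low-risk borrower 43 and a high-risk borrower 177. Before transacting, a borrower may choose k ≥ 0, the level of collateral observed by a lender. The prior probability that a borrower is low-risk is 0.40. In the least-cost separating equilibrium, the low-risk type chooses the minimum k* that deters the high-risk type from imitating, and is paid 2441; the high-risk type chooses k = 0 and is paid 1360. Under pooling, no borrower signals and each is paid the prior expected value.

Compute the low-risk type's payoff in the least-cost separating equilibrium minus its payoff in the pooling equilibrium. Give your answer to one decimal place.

386.0

Least-cost separating signal: k* solves 1360 = 2441 − 177·k*, so k* = (2441 − 1360)/177 ≈ 6.1073.
Low-risk type's separating payoff: 2441 − 43 × k* = 2441 − 43 × (2441 − 1360)/177 = 2441 − 46483/177 ≈ 2178.384.
Pooling payoff: 0.40 × 2441 + 0.60 × 1360 = 1792.4.
Difference: 2178.384 − 1792.4 = 385.984, i.e. 386.0 to one decimal place.
The low-risk type prefers to separate.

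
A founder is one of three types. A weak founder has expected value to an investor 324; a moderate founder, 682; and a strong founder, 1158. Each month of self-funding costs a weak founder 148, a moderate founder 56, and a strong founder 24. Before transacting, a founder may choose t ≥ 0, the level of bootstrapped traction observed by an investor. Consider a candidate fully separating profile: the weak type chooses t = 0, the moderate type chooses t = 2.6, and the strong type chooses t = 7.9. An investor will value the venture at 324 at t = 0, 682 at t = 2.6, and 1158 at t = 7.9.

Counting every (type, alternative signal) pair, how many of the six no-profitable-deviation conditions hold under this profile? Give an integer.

Moderate (own payoff 682 − 56×2.6 = 536.4): to t=0 gives 324 → no gain ✓; to t=7.9 gives 1158 − 56×7.9 = 715.6 → profitable ✗.
Weak (own payoff 324): to t=2.6 gives 682 − 148×2.6 = 297.2 → no gain ✓; to t=7.9 gives 1158 − 148×7.9 = -11.2 → no gain ✓.
Strong (own payoff 1158 − 24×7.9 = 968.4): to t=0 gives 324 → no gain ✓; to t=2.6 gives 682 − 24×2.6 = 619.6 → no gain ✓.
5 of the 6 constraints hold; not an equilibrium.

5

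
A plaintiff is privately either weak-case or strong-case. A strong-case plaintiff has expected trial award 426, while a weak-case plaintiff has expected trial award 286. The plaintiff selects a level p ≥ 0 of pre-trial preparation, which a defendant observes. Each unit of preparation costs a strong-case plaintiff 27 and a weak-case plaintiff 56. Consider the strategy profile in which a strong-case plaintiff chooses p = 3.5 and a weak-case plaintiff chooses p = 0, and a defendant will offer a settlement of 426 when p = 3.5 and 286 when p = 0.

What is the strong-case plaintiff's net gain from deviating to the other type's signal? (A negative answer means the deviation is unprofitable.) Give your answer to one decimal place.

-45.5

Playing p = 3.5 the strong-case plaintiff receives 426 − 27 × 3.5 = 331.5.
Deviating to p = 0 yields 286 instead.
Gain from deviating: 286 − 331.5 = -45.5.
The gain is negative, so the strong-case type's incentive-compatibility constraint is satisfied.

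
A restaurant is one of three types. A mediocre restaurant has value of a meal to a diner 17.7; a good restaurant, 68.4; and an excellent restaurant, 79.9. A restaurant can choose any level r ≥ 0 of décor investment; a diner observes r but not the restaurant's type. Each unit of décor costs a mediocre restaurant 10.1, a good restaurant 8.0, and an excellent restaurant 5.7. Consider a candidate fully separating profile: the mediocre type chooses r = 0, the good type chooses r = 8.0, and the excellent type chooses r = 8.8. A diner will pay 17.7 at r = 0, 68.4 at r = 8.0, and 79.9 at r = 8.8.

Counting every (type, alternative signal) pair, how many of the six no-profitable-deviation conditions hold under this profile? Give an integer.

Excellent (own payoff 79.9 − 5.7×8.8 = 29.74): to r=0 gives 17.7 → no gain ✓; to r=8.0 gives 68.4 − 5.7×8.0 = 22.8 → no gain ✓.
Mediocre (own payoff 17.7): to r=8.0 gives 68.4 − 10.1×8.0 = -12.4 → no gain ✓; to r=8.8 gives 79.9 − 10.1×8.8 = -8.98 → no gain ✓.
Good (own payoff 68.4 − 8.0×8.0 = 4.4): to r=0 gives 17.7 → profitable ✗; to r=8.8 gives 79.9 − 8.0×8.8 = 9.5 → profitable ✗.
4 of the 6 constraints hold; not an equilibrium.

4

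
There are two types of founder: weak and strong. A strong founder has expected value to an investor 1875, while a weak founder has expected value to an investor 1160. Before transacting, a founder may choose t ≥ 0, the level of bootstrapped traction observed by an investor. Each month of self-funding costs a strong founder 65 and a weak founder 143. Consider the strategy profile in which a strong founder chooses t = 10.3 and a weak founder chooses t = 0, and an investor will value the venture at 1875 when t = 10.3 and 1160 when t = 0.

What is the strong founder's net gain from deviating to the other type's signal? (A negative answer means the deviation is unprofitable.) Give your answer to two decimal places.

-45.50

Playing t = 10.3 the strong founder receives 1875 − 65 × 10.3 = 1205.5.
Deviating to t = 0 yields 1160 instead.
Gain from deviating: 1160 − 1205.5 = -45.50.
The gain is negative, so the strong type's incentive-compatibility constraint is satisfied.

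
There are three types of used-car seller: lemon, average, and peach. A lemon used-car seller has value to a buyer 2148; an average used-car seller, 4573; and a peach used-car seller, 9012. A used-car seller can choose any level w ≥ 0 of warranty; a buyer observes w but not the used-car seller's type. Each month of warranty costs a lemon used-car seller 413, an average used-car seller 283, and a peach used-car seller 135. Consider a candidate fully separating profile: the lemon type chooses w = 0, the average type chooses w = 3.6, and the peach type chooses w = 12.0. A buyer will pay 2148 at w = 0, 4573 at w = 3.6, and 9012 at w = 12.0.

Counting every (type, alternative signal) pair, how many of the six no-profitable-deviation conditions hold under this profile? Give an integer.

Peach (own payoff 9012 − 135×12.0 = 7392): to w=0 gives 2148 → no gain ✓; to w=3.6 gives 4573 − 135×3.6 = 4087 → no gain ✓.
Average (own payoff 4573 − 283×3.6 = 3554.2): to w=0 gives 2148 → no gain ✓; to w=12.0 gives 9012 − 283×12.0 = 5616 → profitable ✗.
Lemon (own payoff 2148): to w=3.6 gives 4573 − 413×3.6 = 3086.2 → profitable ✗; to w=12.0 gives 9012 − 413×12.0 = 4056 → profitable ✗.
3 of the 6 constraints hold; not an equilibrium.

3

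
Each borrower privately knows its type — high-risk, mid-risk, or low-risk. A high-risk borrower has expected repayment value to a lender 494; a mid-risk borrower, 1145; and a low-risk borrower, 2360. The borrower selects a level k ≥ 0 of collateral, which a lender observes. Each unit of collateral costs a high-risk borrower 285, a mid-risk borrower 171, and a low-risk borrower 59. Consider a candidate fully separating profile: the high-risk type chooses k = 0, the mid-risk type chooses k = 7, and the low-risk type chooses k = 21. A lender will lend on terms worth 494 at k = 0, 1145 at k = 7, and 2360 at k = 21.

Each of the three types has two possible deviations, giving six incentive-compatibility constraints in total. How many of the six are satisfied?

High-risk (own payoff 494): to k=7 gives 1145 − 285×7 = -850 → no gain ✓; to k=21 gives 2360 − 285×21 = -3625 → no gain ✓.
Low-risk (own payoff 2360 − 59×21 = 1121): to k=0 gives 494 → no gain ✓; to k=7 gives 1145 − 59×7 = 732 → no gain ✓.
Mid-risk (own payoff 1145 − 171×7 = -52): to k=0 gives 494 → profitable ✗; to k=21 gives 2360 − 171×21 = -1231 → no gain ✓.
5 of the 6 constraints hold; not an equilibrium.

5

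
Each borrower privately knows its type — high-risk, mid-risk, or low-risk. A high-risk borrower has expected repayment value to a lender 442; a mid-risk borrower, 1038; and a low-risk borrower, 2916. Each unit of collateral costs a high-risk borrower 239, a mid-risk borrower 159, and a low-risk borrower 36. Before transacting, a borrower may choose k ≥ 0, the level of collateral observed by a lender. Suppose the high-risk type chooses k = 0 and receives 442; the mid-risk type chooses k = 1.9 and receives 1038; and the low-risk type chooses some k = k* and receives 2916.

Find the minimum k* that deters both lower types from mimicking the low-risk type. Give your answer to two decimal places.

Mid-risk type (on-path payoff 1038 − 159×1.9 = 735.9) won't mimic when 735.9 ≥ 2916 − 159·k*, i.e. k* ≥ 13.71.
High-risk type (on-path payoff 442) won't mimic when 442 ≥ 2916 − 239·k*, i.e. k* ≥ 10.35.
Both must hold, so k* = max(10.35, 13.71) = 13.71. The mid-risk type's constraint binds.

13.71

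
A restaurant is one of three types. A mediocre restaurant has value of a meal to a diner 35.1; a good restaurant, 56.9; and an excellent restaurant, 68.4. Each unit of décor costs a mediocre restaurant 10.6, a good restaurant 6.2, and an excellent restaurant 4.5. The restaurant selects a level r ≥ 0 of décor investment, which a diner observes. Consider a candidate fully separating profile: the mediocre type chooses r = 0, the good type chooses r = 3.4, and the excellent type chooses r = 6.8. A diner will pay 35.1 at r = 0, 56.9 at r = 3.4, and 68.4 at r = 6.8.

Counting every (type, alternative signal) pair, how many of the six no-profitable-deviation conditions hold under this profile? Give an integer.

5

Good (own payoff 56.9 − 6.2×3.4 = 35.82): to r=0 gives 35.1 → no gain ✓; to r=6.8 gives 68.4 − 6.2×6.8 = 26.24 → no gain ✓.
Excellent (own payoff 68.4 − 4.5×6.8 = 37.8): to r=0 gives 35.1 → no gain ✓; to r=3.4 gives 56.9 − 4.5×3.4 = 41.6 → profitable ✗.
Mediocre (own payoff 35.1): to r=3.4 gives 56.9 − 10.6×3.4 = 20.86 → no gain ✓; to r=6.8 gives 68.4 − 10.6×6.8 = -3.68 → no gain ✓.
5 of the 6 constraints hold; not an equilibrium.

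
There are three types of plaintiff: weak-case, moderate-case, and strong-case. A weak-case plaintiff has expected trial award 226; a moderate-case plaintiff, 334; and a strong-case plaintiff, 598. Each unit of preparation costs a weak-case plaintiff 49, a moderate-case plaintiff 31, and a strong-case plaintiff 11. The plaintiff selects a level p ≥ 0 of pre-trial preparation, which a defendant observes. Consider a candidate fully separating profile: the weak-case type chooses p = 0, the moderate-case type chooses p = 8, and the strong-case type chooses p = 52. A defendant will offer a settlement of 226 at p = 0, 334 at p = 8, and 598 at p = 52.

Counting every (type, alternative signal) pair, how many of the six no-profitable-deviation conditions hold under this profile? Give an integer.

Strong-case (own payoff 598 − 11×52 = 26): to p=0 gives 226 → profitable ✗; to p=8 gives 334 − 11×8 = 246 → profitable ✗.
Weak-case (own payoff 226): to p=8 gives 334 − 49×8 = -58 → no gain ✓; to p=52 gives 598 − 49×52 = -1950 → no gain ✓.
Moderate-case (own payoff 334 − 31×8 = 86): to p=0 gives 226 → profitable ✗; to p=52 gives 598 − 31×52 = -1014 → no gain ✓.
3 of the 6 constraints hold; not an equilibrium.

3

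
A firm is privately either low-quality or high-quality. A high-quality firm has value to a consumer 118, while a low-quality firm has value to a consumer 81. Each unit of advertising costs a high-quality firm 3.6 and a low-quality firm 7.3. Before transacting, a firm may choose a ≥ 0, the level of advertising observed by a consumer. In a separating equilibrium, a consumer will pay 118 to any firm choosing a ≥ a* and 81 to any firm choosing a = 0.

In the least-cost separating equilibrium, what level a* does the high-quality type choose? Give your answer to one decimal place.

A low-quality firm choosing a = 0 receives 81.
Imitating at a* instead would pay 118 at cost 7.3·a*, netting 118 − 7.3·a*.
Indifference: 81 = 118 − 7.3·a*, so a* = (118 − 81) / 7.3 ≈ 5.1.
This is the low-quality type's binding incentive-compatibility constraint; any a ≥ 5.1 sustains separation on that side.

5.1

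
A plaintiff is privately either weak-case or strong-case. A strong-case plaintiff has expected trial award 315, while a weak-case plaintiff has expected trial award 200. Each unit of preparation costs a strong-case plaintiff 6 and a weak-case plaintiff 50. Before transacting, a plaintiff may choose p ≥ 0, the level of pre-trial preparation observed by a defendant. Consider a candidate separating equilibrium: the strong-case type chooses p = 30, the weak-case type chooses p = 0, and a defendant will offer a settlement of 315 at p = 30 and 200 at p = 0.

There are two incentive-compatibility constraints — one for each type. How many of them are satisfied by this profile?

Weak-case type: stay at 0 → 200; mimic → 315 − 50 × 30 = -1185. IC holds (200 ≥ -1185).
Strong-case type: signal → 315 − 6 × 30 = 135; deviate to 0 → 200. IC fails (135 < 200).
1 of 2 constraints hold, so this profile is not an equilibrium.

1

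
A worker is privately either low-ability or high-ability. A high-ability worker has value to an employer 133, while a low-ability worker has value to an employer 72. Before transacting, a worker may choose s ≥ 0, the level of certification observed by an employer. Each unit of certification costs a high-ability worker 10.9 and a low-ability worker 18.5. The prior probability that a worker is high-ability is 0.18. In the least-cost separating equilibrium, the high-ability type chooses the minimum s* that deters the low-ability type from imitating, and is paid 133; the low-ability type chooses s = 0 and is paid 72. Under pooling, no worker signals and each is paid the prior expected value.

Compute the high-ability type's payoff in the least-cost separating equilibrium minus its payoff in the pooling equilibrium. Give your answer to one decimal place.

14.1

Least-cost separating signal: s* solves 72 = 133 − 18.5·s*, so s* = (133 − 72)/18.5 ≈ 3.2973.
High-ability type's separating payoff: 133 − 10.9 × s* = 133 − 10.9 × (133 − 72)/18.5 = 133 − 664.9/18.5 ≈ 97.059.
Pooling payoff: 0.18 × 133 + 0.82 × 72 = 82.98.
Difference: 97.059 − 82.98 = 14.079, i.e. 14.1 to one decimal place.
The high-ability type prefers to separate.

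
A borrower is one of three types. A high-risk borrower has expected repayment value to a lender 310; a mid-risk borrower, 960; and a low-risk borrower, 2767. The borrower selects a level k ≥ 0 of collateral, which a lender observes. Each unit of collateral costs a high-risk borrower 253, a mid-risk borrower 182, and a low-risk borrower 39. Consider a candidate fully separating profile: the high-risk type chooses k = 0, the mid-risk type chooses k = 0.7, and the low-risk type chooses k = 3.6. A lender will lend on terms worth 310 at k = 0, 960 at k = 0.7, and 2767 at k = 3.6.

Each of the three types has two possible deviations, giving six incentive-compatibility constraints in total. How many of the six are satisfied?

Low-risk (own payoff 2767 − 39×3.6 = 2626.6): to k=0 gives 310 → no gain ✓; to k=0.7 gives 960 − 39×0.7 = 932.7 → no gain ✓.
High-risk (own payoff 310): to k=0.7 gives 960 − 253×0.7 = 782.9 → profitable ✗; to k=3.6 gives 2767 − 253×3.6 = 1856.2 → profitable ✗.
Mid-risk (own payoff 960 − 182×0.7 = 832.6): to k=0 gives 310 → no gain ✓; to k=3.6 gives 2767 − 182×3.6 = 2111.8 → profitable ✗.
3 of the 6 constraints hold; not an equilibrium.

3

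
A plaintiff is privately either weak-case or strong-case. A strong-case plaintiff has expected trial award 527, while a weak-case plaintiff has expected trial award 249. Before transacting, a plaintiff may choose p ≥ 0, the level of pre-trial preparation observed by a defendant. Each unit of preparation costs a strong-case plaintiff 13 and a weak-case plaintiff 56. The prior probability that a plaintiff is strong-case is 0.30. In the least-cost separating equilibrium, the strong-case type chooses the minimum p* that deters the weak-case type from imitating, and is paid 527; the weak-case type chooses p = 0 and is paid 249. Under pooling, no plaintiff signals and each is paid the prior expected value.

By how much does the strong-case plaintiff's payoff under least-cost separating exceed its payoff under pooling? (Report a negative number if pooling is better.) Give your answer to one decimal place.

Least-cost separating signal: p* solves 249 = 527 − 56·p*, so p* = (527 − 249)/56 ≈ 4.9643.
Strong-case type's separating payoff: 527 − 13 × p* = 527 − 13 × (527 − 249)/56 = 527 − 3614/56 ≈ 462.464.
Pooling payoff: 0.30 × 527 + 0.70 × 249 = 332.4.
Difference: 462.464 − 332.4 = 130.064, i.e. 130.1 to one decimal place.
The strong-case type prefers to separate.

130.1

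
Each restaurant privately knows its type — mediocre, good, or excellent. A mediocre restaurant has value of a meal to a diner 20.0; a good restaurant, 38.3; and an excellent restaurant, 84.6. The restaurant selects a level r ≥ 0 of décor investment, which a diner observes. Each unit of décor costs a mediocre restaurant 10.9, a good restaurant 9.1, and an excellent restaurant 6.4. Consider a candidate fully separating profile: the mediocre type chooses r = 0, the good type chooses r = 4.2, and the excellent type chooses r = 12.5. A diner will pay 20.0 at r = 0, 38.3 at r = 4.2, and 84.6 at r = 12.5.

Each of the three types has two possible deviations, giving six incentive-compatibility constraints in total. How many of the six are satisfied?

3

Good (own payoff 38.3 − 9.1×4.2 = 0.08): to r=0 gives 20.0 → profitable ✗; to r=12.5 gives 84.6 − 9.1×12.5 = -29.15 → no gain ✓.
Mediocre (own payoff 20.0): to r=4.2 gives 38.3 − 10.9×4.2 = -7.48 → no gain ✓; to r=12.5 gives 84.6 − 10.9×12.5 = -51.65 → no gain ✓.
Excellent (own payoff 84.6 − 6.4×12.5 = 4.6): to r=0 gives 20.0 → profitable ✗; to r=4.2 gives 38.3 − 6.4×4.2 = 11.42 → profitable ✗.
3 of the 6 constraints hold; not an equilibrium.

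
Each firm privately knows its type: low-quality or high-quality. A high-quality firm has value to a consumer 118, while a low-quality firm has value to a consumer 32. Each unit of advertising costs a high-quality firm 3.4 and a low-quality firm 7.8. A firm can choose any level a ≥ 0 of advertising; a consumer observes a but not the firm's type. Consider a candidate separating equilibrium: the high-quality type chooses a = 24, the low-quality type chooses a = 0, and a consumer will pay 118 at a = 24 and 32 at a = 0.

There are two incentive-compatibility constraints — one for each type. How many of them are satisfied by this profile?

High-quality type: signal → 118 − 3.4 × 24 = 36.4; deviate to 0 → 32. IC holds (36.4 ≥ 32).
Low-quality type: stay at 0 → 32; mimic → 118 − 7.8 × 24 = -69.2. IC holds (32 ≥ -69.2).
2 of 2 constraints hold, so this is a separating equilibrium.

2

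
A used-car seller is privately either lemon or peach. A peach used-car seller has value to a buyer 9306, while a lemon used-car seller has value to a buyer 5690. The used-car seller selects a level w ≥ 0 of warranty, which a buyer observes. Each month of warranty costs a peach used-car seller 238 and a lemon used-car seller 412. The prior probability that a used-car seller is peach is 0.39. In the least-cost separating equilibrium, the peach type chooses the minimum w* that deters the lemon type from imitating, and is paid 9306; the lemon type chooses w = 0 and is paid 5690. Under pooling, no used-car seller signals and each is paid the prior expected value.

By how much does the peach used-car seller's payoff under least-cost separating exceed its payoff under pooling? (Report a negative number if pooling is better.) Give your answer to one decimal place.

Least-cost separating signal: w* solves 5690 = 9306 − 412·w*, so w* = (9306 − 5690)/412 ≈ 8.7767.
Peach type's separating payoff: 9306 − 238 × w* = 9306 − 238 × (9306 − 5690)/412 = 9306 − 860608/412 ≈ 7217.146.
Pooling payoff: 0.39 × 9306 + 0.61 × 5690 = 7100.24.
Difference: 7217.146 − 7100.24 = 116.906, i.e. 116.9 to one decimal place.
The peach type prefers to separate.

116.9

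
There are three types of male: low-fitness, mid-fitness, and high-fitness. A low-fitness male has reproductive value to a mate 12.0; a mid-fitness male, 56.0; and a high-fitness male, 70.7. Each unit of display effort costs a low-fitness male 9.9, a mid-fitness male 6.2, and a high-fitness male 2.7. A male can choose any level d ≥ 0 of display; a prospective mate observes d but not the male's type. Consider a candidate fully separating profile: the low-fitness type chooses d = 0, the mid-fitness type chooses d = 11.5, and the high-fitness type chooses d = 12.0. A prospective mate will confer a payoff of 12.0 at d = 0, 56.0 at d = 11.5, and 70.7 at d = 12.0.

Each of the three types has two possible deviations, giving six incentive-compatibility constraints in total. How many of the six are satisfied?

High-fitness (own payoff 70.7 − 2.7×12.0 = 38.3): to d=0 gives 12.0 → no gain ✓; to d=11.5 gives 56.0 − 2.7×11.5 = 24.95 → no gain ✓.
Mid-fitness (own payoff 56.0 − 6.2×11.5 = -15.3): to d=0 gives 12.0 → profitable ✗; to d=12.0 gives 70.7 − 6.2×12.0 = -3.7 → profitable ✗.
Low-fitness (own payoff 12.0): to d=11.5 gives 56.0 − 9.9×11.5 = -57.85 → no gain ✓; to d=12.0 gives 70.7 − 9.9×12.0 = -48.1 → no gain ✓.
4 of the 6 constraints hold; not an equilibrium.

4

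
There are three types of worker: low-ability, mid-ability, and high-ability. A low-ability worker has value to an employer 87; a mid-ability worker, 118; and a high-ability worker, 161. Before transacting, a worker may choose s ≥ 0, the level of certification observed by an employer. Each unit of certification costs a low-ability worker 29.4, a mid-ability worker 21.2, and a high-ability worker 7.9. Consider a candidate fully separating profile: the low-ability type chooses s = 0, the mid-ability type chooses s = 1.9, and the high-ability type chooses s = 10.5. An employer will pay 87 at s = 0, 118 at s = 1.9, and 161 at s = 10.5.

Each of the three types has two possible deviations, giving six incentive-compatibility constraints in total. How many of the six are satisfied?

High-ability (own payoff 161 − 7.9×10.5 = 78.05): to s=0 gives 87 → profitable ✗; to s=1.9 gives 118 − 7.9×1.9 = 102.99 → profitable ✗.
Mid-ability (own payoff 118 − 21.2×1.9 = 77.72): to s=0 gives 87 → profitable ✗; to s=10.5 gives 161 − 21.2×10.5 = -61.6 → no gain ✓.
Low-ability (own payoff 87): to s=1.9 gives 118 − 29.4×1.9 = 62.14 → no gain ✓; to s=10.5 gives 161 − 29.4×10.5 = -147.7 → no gain ✓.
3 of the 6 constraints hold; not an equilibrium.

3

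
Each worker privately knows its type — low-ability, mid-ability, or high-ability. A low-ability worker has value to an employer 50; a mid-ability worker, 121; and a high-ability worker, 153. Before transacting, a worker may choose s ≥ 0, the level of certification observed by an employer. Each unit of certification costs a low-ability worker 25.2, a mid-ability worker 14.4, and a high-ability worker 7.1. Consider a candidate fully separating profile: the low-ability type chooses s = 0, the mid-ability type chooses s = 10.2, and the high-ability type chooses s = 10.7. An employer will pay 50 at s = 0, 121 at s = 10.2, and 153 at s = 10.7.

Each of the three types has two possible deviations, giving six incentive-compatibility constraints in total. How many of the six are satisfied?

High-ability (own payoff 153 − 7.1×10.7 = 77.03): to s=0 gives 50 → no gain ✓; to s=10.2 gives 121 − 7.1×10.2 = 48.58 → no gain ✓.
Mid-ability (own payoff 121 − 14.4×10.2 = -25.88): to s=0 gives 50 → profitable ✗; to s=10.7 gives 153 − 14.4×10.7 = -1.08 → profitable ✗.
Low-ability (own payoff 50): to s=10.2 gives 121 − 25.2×10.2 = -136.04 → no gain ✓; to s=10.7 gives 153 − 25.2×10.7 = -116.64 → no gain ✓.
4 of the 6 constraints hold; not an equilibrium.

4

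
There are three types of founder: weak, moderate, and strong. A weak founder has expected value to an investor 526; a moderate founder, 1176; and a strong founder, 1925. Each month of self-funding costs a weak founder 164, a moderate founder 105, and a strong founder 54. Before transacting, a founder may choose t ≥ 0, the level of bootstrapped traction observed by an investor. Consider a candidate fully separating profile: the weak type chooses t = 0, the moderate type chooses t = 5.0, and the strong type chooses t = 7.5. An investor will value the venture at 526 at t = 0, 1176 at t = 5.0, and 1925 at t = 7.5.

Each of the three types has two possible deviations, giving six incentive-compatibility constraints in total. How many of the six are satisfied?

Weak (own payoff 526): to t=5.0 gives 1176 − 164×5.0 = 356 → no gain ✓; to t=7.5 gives 1925 − 164×7.5 = 695 → profitable ✗.
Strong (own payoff 1925 − 54×7.5 = 1520): to t=0 gives 526 → no gain ✓; to t=5.0 gives 1176 − 54×5.0 = 906 → no gain ✓.
Moderate (own payoff 1176 − 105×5.0 = 651): to t=0 gives 526 → no gain ✓; to t=7.5 gives 1925 − 105×7.5 = 1137.5 → profitable ✗.
4 of the 6 constraints hold; not an equilibrium.

4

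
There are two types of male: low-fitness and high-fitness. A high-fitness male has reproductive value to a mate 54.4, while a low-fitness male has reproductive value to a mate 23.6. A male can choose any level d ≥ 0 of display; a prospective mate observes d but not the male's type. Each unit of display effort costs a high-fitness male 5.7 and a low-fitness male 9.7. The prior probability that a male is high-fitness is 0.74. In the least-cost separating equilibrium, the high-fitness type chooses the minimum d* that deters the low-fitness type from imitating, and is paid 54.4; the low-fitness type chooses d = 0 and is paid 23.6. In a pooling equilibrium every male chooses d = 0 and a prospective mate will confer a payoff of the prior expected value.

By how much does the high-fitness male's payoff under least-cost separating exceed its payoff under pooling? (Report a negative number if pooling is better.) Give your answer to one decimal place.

-10.1

Least-cost separating signal: d* solves 23.6 = 54.4 − 9.7·d*, so d* = (54.4 − 23.6)/9.7 ≈ 3.1753.
High-fitness type's separating payoff: 54.4 − 5.7 × d* = 54.4 − 5.7 × (54.4 − 23.6)/9.7 = 54.4 − 175.56/9.7 ≈ 36.301.
Pooling payoff: 0.74 × 54.4 + 0.26 × 23.6 = 46.392.
Difference: 36.301 − 46.392 = -10.091, i.e. -10.1 to one decimal place.
The high-fitness type would prefer the pooling outcome.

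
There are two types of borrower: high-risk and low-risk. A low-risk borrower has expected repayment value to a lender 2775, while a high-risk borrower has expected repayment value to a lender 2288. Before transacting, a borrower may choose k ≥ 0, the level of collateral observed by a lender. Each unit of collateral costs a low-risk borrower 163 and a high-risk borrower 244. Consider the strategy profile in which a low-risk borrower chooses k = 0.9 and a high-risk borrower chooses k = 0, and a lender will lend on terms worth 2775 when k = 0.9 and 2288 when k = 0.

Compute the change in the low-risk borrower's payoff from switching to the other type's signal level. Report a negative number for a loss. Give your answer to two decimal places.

-340.30

Playing k = 0.9 the low-risk borrower receives 2775 − 163 × 0.9 = 2628.3.
Deviating to k = 0 yields 2288 instead.
Gain from deviating: 2288 − 2628.3 = -340.30.
The gain is negative, so the low-risk type's incentive-compatibility constraint is satisfied.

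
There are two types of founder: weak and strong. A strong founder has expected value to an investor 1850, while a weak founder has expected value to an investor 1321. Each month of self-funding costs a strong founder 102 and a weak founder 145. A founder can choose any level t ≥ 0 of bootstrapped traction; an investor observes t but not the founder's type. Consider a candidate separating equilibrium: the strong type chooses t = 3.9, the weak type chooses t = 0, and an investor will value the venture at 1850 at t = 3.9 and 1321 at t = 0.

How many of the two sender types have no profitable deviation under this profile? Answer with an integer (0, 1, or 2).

2

Strong type: signal → 1850 − 102 × 3.9 = 1452.2; deviate to 0 → 1321. IC holds (1452.2 ≥ 1321).
Weak type: stay at 0 → 1321; mimic → 1850 − 145 × 3.9 = 1284.5. IC holds (1321 ≥ 1284.5).
2 of 2 constraints hold, so this is a separating equilibrium.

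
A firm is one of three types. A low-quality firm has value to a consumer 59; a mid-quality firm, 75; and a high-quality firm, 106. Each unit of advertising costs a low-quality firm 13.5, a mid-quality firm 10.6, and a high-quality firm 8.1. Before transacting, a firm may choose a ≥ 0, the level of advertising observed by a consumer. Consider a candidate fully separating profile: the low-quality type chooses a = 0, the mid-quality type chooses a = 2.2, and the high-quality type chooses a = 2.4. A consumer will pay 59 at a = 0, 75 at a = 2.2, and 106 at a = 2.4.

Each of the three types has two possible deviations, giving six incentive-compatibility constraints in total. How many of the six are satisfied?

3

High-quality (own payoff 106 − 8.1×2.4 = 86.56): to a=0 gives 59 → no gain ✓; to a=2.2 gives 75 − 8.1×2.2 = 57.18 → no gain ✓.
Mid-quality (own payoff 75 − 10.6×2.2 = 51.68): to a=0 gives 59 → profitable ✗; to a=2.4 gives 106 − 10.6×2.4 = 80.56 → profitable ✗.
Low-quality (own payoff 59): to a=2.2 gives 75 − 13.5×2.2 = 45.3 → no gain ✓; to a=2.4 gives 106 − 13.5×2.4 = 73.6 → profitable ✗.
3 of the 6 constraints hold; not an equilibrium.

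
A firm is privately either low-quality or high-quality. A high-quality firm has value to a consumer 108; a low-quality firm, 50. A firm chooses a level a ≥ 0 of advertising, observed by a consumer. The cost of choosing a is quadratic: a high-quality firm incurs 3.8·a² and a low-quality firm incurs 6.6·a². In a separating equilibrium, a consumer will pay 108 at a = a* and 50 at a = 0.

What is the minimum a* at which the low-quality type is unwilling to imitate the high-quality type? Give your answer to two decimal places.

2.96

The low-quality type at a = 0 receives 50; imitating at a* yields 108 − 6.6·a*².
Indifference: 50 = 108 − 6.6·a*², so a*² = (108 − 50) / 6.6 ≈ 8.7879.
a* = √8.7879 ≈ 2.96.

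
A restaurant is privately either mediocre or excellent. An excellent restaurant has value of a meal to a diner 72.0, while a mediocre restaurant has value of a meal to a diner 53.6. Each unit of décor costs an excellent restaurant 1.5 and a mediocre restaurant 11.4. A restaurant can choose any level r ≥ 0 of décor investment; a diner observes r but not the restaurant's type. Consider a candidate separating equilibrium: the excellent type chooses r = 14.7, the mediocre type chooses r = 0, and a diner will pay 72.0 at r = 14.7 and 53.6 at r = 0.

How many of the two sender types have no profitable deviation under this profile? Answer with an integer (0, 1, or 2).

1

Mediocre type: stay at 0 → 53.6; mimic → 72.0 − 11.4 × 14.7 = -95.58. IC holds (53.6 ≥ -95.58).
Excellent type: signal → 72.0 − 1.5 × 14.7 = 49.95; deviate to 0 → 53.6. IC fails (49.95 < 53.6).
1 of 2 constraints hold, so this profile is not an equilibrium.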